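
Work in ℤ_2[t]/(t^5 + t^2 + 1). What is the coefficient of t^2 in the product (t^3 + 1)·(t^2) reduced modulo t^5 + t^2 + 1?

Multiply in ℤ_2[t]: (t^3 + 1)·(t^2) = t^5 + t^2.
Reduce using t^5 ≡ t^2 + 1 (mod t^5 + t^2 + 1).
Reduced: 1.

0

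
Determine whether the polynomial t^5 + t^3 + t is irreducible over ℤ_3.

Write P(t) = t^5 + t^3 + t.
Check for roots in ℤ_3: P(0) = 0 → root; P(1) = 0 → root; P(2) = 0 → root.
P(0) = 0, so (t) divides P(t); P is reducible.

No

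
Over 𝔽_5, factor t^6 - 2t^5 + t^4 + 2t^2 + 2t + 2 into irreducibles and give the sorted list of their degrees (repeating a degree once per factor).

1, 1, 1, 3

Write g(t) = t^6 - 2t^5 + t^4 + 2t^2 + 2t + 2.
Roots in 𝔽_5: g(0) = 2; g(1) = 1; g(2) = 0 → root; g(3) = 0 → root; g(4) = 1.
Linear factors from roots: (t - 2), (t + 2).
Complete factorization: g(t) = (t - 2)·(t + 2)^2·(t^3 + t^2 - 2t + 1).
Factor degrees with multiplicity: 1 + 1 + 1 + 3 = 6.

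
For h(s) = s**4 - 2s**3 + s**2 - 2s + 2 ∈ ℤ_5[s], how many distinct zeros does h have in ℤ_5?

1

Evaluate at each of the 5 elements of ℤ_5:
h(0) = 2; h(1) = 0 → root; h(2) = 2; h(3) = 2; h(4) = 3.
Roots: {1}.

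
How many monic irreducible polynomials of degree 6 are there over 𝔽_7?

19544

The number of monic irreducibles of degree 6 over GF(7) is (1/6)·Σ_{d∣6} μ(6/d) 7^d.
Divisors of 6: 1, 2, 3, 6; μ(6/d) for each: 1, -1, -1, 1.
Σ = 7^1 − 7^2 − 7^3 + 7^6 = 117264.
N = 117264/6 = 19544.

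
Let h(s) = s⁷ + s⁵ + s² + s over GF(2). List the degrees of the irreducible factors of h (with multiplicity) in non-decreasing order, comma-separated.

1, 1, 2, 3

Roots in GF(2): h(0) = 0 → root; h(1) = 0 → root.
Linear factors from roots: (s), (s + 1).
Complete factorization: h(s) = (s)·(s + 1)·(s² + s + 1)·(s³ + s + 1).
Factor degrees with multiplicity: 1 + 1 + 2 + 3 = 7.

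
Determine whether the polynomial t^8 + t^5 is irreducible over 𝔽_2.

Write g(t) = t^8 + t^5.
Check for roots in 𝔽_2: g(0) = 0 → root; g(1) = 0 → root.
g(0) = 0, so (t) divides g(t); g is reducible.

No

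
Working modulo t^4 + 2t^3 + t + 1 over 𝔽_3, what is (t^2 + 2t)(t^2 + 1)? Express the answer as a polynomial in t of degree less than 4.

Multiply in 𝔽_3[t]: (t^2 + 2t)·(t^2 + 1) = t^4 + 2t^3 + t^2 + 2t.
Reduce using t^4 ≡ t^3 + 2t + 2 (mod t^4 + 2t^3 + t + 1).
Reduced: t^2 + t + 2.

t^2 + t + 2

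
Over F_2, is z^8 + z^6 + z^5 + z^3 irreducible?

No

Write m(z) = z^8 + z^6 + z^5 + z^3.
Check for roots in F_2: m(0) = 0 → root; m(1) = 0 → root.
m(0) = 0, so (z) divides m(z); m is reducible.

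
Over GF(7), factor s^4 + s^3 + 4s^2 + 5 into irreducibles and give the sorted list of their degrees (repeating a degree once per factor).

4

Write f(s) = s^4 + s^3 + 4s^2 + 5.
Complete factorization: f(s) = (s^4 + s^3 + 4s^2 + 5).
Factor degrees with multiplicity: 4 = 4.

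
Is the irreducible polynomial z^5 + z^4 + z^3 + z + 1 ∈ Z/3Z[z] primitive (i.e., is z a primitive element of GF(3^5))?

Write f(z) = z^5 + z^4 + z^3 + z + 1.
|GF(3^5)^×| = 3^5 − 1 = 242. Prime factorization: 242 = 2·11^2.
f is primitive ⇔ z has order 242 in GF(3)[z]/(f), i.e. z^(242/q) ≠ 1 for each prime q | 242.
z^(121) mod f = 2.
z^(22) mod f = z^4 + 2z^3 + z^2 + 1.
None equal 1, so z has full order 242; f is primitive.

Yes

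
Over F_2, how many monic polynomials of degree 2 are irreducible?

1

x^(2^2) − x is the product of all monic irreducibles of degree dividing 2; Möbius inversion gives N = (1/2) Σ μ(2/d)·2^d.
Divisors of 2: 1, 2; μ(2/d) for each: -1, 1.
Σ = − 2^1 + 2^2 = 2.
N = 2/2 = 1.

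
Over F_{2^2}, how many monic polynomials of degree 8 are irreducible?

The number of monic irreducibles of degree 8 over GF(4) is (1/8)·Σ_{d∣8} μ(8/d) 4^d.
Divisors of 8: 1, 2, 4, 8; μ(8/d) for each: 0, 0, -1, 1.
Σ = − 4^4 + 4^8 = 65280.
N = 65280/8 = 8160.

8160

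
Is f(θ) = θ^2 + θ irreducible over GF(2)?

No

Check for roots in GF(2): f(0) = 0 → root; f(1) = 0 → root.
f(0) = 0, so (θ) divides f(θ); f is reducible.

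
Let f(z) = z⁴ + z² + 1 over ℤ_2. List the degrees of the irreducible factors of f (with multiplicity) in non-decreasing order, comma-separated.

2, 2

Roots in ℤ_2: f(0) = 1; f(1) = 1.
Complete factorization: f(z) = (z² + z + 1)^2.
Factor degrees with multiplicity: 2 + 2 = 4.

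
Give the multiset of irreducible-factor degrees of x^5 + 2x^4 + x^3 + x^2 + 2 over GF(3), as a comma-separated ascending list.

Write h(x) = x^5 + 2x^4 + x^3 + x^2 + 2.
Roots in GF(3): h(0) = 2; h(1) = 1; h(2) = 0 → root.
Linear factors from roots: (x + 1).
Complete factorization: h(x) = (x + 1)·(x^2 + 1)·(x^2 + x + 2).
Factor degrees with multiplicity: 1 + 2 + 2 = 5.

1, 2, 2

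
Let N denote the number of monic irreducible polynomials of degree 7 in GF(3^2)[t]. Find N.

By the necklace-counting formula, N_9(7) = (1/7) Σ_{d|7} μ(7/d)·9^d.
Divisors of 7: 1, 7; μ(7/d) for each: -1, 1.
Σ = − 9^1 + 9^7 = 4782960.
N = 4782960/7 = 683280.

683280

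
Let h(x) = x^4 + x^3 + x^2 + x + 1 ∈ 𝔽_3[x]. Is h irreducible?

Check for roots in 𝔽_3: h(0) = 1; h(1) = 2; h(2) = 1.
No roots, so no linear factors.
Monic irreducibles of degree 2 over GF(3): x^2 + 1, x^2 + x - 1, x^2 - x - 1.
None of them divide h (all give nonzero remainder).
No irreducible factor of degree ≤ 2 exists, so h is irreducible over GF(3).

Yes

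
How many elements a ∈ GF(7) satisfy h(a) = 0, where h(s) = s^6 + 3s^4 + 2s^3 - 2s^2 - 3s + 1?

1

Evaluate at each of the 7 elements of GF(7):
h(0) = 1; h(1) = 2; h(2) = 3; h(3) = 6; h(4) = 0 → root; h(5) = 4; h(6) = 4.
Roots: {4}.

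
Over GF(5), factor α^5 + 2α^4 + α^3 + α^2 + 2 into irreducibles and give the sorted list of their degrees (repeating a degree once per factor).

Write f(α) = α^5 + 2α^4 + α^3 + α^2 + 2.
Roots in GF(5): f(0) = 2; f(1) = 2; f(2) = 3; f(3) = 3; f(4) = 3.
Complete factorization: f(α) = (α^5 + 2α^4 + α^3 + α^2 + 2).
Factor degrees with multiplicity: 5 = 5.

5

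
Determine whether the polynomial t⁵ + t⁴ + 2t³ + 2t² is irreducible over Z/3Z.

No

Write m(t) = t⁵ + t⁴ + 2t³ + 2t².
Check for roots in Z/3Z: m(0) = 0 → root; m(1) = 0 → root; m(2) = 0 → root.
m(0) = 0, so (t) divides m(t); m is reducible.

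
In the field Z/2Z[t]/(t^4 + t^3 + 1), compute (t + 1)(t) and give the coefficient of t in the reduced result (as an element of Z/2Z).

Multiply in Z/2Z[t]: (t + 1)·(t) = t^2 + t.
Reduced: t^2 + t.

1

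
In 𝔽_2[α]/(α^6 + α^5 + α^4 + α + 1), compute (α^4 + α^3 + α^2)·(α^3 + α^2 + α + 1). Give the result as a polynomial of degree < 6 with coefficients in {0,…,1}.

Multiply in 𝔽_2[α]: (α^4 + α^3 + α^2)·(α^3 + α^2 + α + 1) = α^7 + α^5 + α^4 + α^2.
Reduce using α^6 ≡ α^5 + α^4 + α + 1 (mod α^6 + α^5 + α^4 + α + 1).
Reduced: α^5 + 1.

α^5 + 1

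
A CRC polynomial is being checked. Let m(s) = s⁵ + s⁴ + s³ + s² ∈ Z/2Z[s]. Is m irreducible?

No

Check for roots in Z/2Z: m(0) = 0 → root; m(1) = 0 → root.
m(0) = 0, so (s) divides m(s); m is reducible.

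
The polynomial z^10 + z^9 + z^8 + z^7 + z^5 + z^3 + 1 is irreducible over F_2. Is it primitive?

Write f(z) = z^10 + z^9 + z^8 + z^7 + z^5 + z^3 + 1.
|GF(2^10)^×| = 2^10 − 1 = 1023. Prime factorization: 1023 = 3·11·31.
f is primitive ⇔ z has order 1023 in GF(2)[z]/(f), i.e. z^(1023/q) ≠ 1 for each prime q | 1023.
z^(341) mod f = 1
z^(93) mod f = z^9 + z^7 + z^6 + z^4 + z^2.
z^(33) mod f = z^7 + z^5 + z^2 + z.
Since z^(341) = 1, the order of z divides 341 < 1023; not primitive.

No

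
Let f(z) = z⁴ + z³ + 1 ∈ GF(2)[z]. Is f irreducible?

Yes

Check for roots in GF(2): f(0) = 1; f(1) = 1.
No roots, so no linear factors.
Monic irreducibles of degree 2 over GF(2): z² + z + 1.
None of them divide f (all give nonzero remainder).
No irreducible factor of degree ≤ 2 exists, so f is irreducible over GF(2).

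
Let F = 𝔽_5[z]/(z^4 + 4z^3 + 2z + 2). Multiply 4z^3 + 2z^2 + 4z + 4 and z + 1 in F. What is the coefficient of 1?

1

Multiply in 𝔽_5[z]: (4z^3 + 2z^2 + 4z + 4)·(z + 1) = 4z^4 + z^3 + z^2 + 3z + 4.
Reduce using z^4 ≡ z^3 + 3z + 3 (mod z^4 + 4z^3 + 2z + 2).
Reduced: z^2 + 1.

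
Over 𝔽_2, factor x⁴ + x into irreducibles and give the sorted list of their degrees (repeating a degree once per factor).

1, 1, 2

Write g(x) = x⁴ + x.
Roots in 𝔽_2: g(0) = 0 → root; g(1) = 0 → root.
Linear factors from roots: (x), (x + 1).
Complete factorization: g(x) = (x)·(x + 1)·(x² + x + 1).
Factor degrees with multiplicity: 1 + 1 + 2 = 4.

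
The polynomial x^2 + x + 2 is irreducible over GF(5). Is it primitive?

Write f(x) = x^2 + x + 2.
|GF(5^2)^×| = 5^2 − 1 = 24. Prime factorization: 24 = 2^3·3.
f is primitive ⇔ x has order 24 in GF(5)[x]/(f), i.e. x^(24/q) ≠ 1 for each prime q | 24.
x^(12) mod f = 4.
x^(8) mod f = 3x + 1.
None equal 1, so x has full order 24; f is primitive.

Yes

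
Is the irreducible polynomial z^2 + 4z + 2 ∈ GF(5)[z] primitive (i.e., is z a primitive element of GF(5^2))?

Write f(z) = z^2 + 4z + 2.
|GF(5^2)^×| = 5^2 − 1 = 24. Prime factorization: 24 = 2^3·3.
f is primitive ⇔ z has order 24 in GF(5)[z]/(f), i.e. z^(24/q) ≠ 1 for each prime q | 24.
z^(12) mod f = 4.
z^(8) mod f = 2z + 1.
None equal 1, so z has full order 24; f is primitive.

Yes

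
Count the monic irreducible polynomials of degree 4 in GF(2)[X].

3

By the necklace-counting formula, N_2(4) = (1/4) Σ_{d|4} μ(4/d)·2^d.
Divisors of 4: 1, 2, 4; μ(4/d) for each: 0, -1, 1.
Σ = − 2^2 + 2^4 = 12.
N = 12/4 = 3.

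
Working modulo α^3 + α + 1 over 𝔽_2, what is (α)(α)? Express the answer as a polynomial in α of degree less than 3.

Multiply in 𝔽_2[α]: (α)·(α) = α^2.
Reduced: α^2.

α^2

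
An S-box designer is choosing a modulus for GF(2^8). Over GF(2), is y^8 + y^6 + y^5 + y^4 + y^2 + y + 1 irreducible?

Yes

Write f(y) = y^8 + y^6 + y^5 + y^4 + y^2 + y + 1.
Check for roots in GF(2): f(0) = 1; f(1) = 1.
No roots, so no linear factors.
Monic irreducibles of degree 2 over GF(2): y^2 + y + 1.
None of them divide f (all give nonzero remainder).
Monic irreducibles of degree 3 over GF(2): y^3 + y + 1, y^3 + y^2 + 1.
None of them divide f (all give nonzero remainder).
Monic irreducibles of degree 4 over GF(2): y^4 + y + 1, y^4 + y^3 + 1, y^4 + y^3 + y^2 + y + 1.
None of them divide f (all give nonzero remainder).
No irreducible factor of degree ≤ 4 exists, so f is irreducible over GF(2).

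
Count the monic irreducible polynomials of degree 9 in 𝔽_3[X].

Gauss's count: N_{3}(9) = (1/9) Σ_{d|9} μ(9/d)·3^d.
Divisors of 9: 1, 3, 9; μ(9/d) for each: 0, -1, 1.
Σ = − 3^3 + 3^9 = 19656.
N = 19656/9 = 2184.

2184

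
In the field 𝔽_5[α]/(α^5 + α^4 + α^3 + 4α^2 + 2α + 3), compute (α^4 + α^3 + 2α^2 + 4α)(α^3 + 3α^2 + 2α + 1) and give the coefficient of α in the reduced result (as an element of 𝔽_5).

Multiply in 𝔽_5[α]: (α^4 + α^3 + 2α^2 + 4α)·(α^3 + 3α^2 + 2α + 1) = α^7 + 4α^6 + 2α^5 + 3α^4 + 2α^3 + 4α.
Reduce using α^5 ≡ 4α^4 + 4α^3 + α^2 + 3α + 2 (mod α^5 + α^4 + α^3 + 4α^2 + 2α + 3).
Reduced: 3α^4 + 4α^2 + 4α + 1.

4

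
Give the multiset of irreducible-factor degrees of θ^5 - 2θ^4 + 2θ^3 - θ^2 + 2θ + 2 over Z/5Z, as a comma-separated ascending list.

Write g(θ) = θ^5 - 2θ^4 + 2θ^3 - θ^2 + 2θ + 2.
Roots in Z/5Z: g(0) = 2; g(1) = 4; g(2) = 3; g(3) = 4; g(4) = 4.
Complete factorization: g(θ) = (θ^5 - 2θ^4 + 2θ^3 - θ^2 + 2θ + 2).
Factor degrees with multiplicity: 5 = 5.

5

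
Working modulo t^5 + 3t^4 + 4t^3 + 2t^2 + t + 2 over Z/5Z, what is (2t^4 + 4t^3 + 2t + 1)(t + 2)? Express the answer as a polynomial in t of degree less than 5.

2t^4 + 3t^2 + 3t + 3

Multiply in Z/5Z[t]: (2t^4 + 4t^3 + 2t + 1)·(t + 2) = 2t^5 + 3t^4 + 3t^3 + 2t^2 + 2.
Reduce using t^5 ≡ 2t^4 + t^3 + 3t^2 + 4t + 3 (mod t^5 + 3t^4 + 4t^3 + 2t^2 + t + 2).
Reduced: 2t^4 + 3t^2 + 3t + 3.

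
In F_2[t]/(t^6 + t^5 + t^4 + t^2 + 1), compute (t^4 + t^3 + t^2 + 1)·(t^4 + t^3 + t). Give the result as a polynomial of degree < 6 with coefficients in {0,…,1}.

Multiply in F_2[t]: (t^4 + t^3 + t^2 + 1)·(t^4 + t^3 + t) = t^8 + t.
Reduce using t^6 ≡ t^5 + t^4 + t^2 + 1 (mod t^6 + t^5 + t^4 + t^2 + 1).
Reduced: t^5 + t^4 + t^3 + t^2.

t^5 + t^4 + t^3 + t^2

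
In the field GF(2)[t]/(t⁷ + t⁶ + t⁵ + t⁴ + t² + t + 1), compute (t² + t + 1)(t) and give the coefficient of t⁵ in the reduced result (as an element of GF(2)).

Multiply in GF(2)[t]: (t² + t + 1)·(t) = t³ + t² + t.
Reduced: t³ + t² + t.

0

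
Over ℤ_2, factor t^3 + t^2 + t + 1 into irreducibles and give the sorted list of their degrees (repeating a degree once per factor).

Write f(t) = t^3 + t^2 + t + 1.
Roots in ℤ_2: f(0) = 1; f(1) = 0 → root.
Linear factors from roots: (t + 1).
Complete factorization: f(t) = (t + 1)^3.
Factor degrees with multiplicity: 1 + 1 + 1 = 3.

1, 1, 1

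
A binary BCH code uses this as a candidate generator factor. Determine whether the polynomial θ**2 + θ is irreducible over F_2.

No

Write h(θ) = θ**2 + θ.
Check for roots in F_2: h(0) = 0 → root; h(1) = 0 → root.
h(0) = 0, so (θ) divides h(θ); h is reducible.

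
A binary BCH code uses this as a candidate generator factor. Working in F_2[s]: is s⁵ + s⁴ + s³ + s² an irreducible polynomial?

Write m(s) = s⁵ + s⁴ + s³ + s².
Check for roots in F_2: m(0) = 0 → root; m(1) = 0 → root.
m(0) = 0, so (s) divides m(s); m is reducible.

No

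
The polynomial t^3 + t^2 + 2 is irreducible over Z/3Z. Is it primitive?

No

Write f(t) = t^3 + t^2 + 2.
|GF(3^3)^×| = 3^3 − 1 = 26. Prime factorization: 26 = 2·13.
f is primitive ⇔ t has order 26 in GF(3)[t]/(f), i.e. t^(26/q) ≠ 1 for each prime q | 26.
t^(13) mod f = 1
t^(2) mod f = t^2.
Since t^(13) = 1, the order of t divides 13 < 26; not primitive.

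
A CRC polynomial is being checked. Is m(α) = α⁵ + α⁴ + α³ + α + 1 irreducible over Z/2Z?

Yes

Check for roots in Z/2Z: m(0) = 1; m(1) = 1.
No roots, so no linear factors.
Monic irreducibles of degree 2 over GF(2): α² + α + 1.
None of them divide m (all give nonzero remainder).
No irreducible factor of degree ≤ 2 exists, so m is irreducible over GF(2).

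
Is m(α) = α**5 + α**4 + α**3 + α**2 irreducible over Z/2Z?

Check for roots in Z/2Z: m(0) = 0 → root; m(1) = 0 → root.
m(0) = 0, so (α) divides m(α); m is reducible.

No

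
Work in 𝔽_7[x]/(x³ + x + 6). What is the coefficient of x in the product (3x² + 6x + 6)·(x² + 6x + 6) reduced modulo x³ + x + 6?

Multiply in 𝔽_7[x]: (3x² + 6x + 6)·(x² + 6x + 6) = 3x⁴ + 3x³ + 4x² + 2x + 1.
Reduce using x³ ≡ 6x + 1 (mod x³ + x + 6).
Reduced: x² + 2x + 4.

2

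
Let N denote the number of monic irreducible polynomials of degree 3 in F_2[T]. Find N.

The number of monic irreducibles of degree 3 over GF(2) is (1/3)·Σ_{d∣3} μ(3/d) 2^d.
Divisors of 3: 1, 3; μ(3/d) for each: -1, 1.
Σ = − 2^1 + 2^3 = 6.
N = 6/3 = 2.

2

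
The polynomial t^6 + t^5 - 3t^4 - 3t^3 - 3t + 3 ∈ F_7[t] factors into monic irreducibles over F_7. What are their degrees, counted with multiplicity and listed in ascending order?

Write f(t) = t^6 + t^5 - 3t^4 - 3t^3 - 3t + 3.
Linear factors from roots: (t - 2), (t + 3).
Complete factorization: f(t) = (t + 3)·(t - 2)·(t^2 + 2t - 2)·(t^2 - 2t + 2).
Factor degrees with multiplicity: 1 + 1 + 2 + 2 = 6.

1, 1, 2, 2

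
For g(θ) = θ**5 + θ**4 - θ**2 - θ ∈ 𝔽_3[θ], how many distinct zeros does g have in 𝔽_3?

Evaluate at each of the 3 elements of 𝔽_3:
g(0) = 0 → root; g(1) = 0 → root; g(2) = 0 → root.
Roots: {0, 1, 2}.

3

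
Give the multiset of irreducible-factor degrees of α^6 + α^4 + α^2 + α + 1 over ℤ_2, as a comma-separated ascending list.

6

Write h(α) = α^6 + α^4 + α^2 + α + 1.
Roots in ℤ_2: h(0) = 1; h(1) = 1.
Complete factorization: h(α) = (α^6 + α^4 + α^2 + α + 1).
Factor degrees with multiplicity: 6 = 6.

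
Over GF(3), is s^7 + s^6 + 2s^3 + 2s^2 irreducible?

No

Write g(s) = s^7 + s^6 + 2s^3 + 2s^2.
Check for roots in GF(3): g(0) = 0 → root; g(1) = 0 → root; g(2) = 0 → root.
g(0) = 0, so (s) divides g(s); g is reducible.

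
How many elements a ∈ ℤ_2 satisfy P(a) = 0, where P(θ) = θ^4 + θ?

Evaluate at each of the 2 elements of ℤ_2:
P(0) = 0 → root; P(1) = 0 → root.
Roots: {0, 1}.

2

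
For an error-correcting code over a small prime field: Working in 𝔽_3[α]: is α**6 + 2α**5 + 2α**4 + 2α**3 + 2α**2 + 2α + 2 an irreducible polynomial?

Write g(α) = α**6 + 2α**5 + 2α**4 + 2α**3 + 2α**2 + 2α + 2.
Check for roots in 𝔽_3: g(0) = 2; g(1) = 1; g(2) = 1.
No roots, so no linear factors.
Monic irreducibles of degree 2 over GF(3): α**2 + 1, α**2 + α + 2, α**2 + 2α + 2.
None of them divide g (all give nonzero remainder).
Degree-3 irreducible divisors: test the 8 monic irreducibles of degree 3 over GF(3).
None of them divide g (all give nonzero remainder).
No irreducible factor of degree ≤ 3 exists, so g is irreducible over GF(3).

Yes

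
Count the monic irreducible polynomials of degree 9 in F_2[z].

By the necklace-counting formula, N_2(9) = (1/9) Σ_{d|9} μ(9/d)·2^d.
Divisors of 9: 1, 3, 9; μ(9/d) for each: 0, -1, 1.
Σ = − 2^3 + 2^9 = 504.
N = 504/9 = 56.

56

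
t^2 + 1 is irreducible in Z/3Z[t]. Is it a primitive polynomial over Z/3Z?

Write f(t) = t^2 + 1.
|GF(3^2)^×| = 3^2 − 1 = 8. Prime factorization: 8 = 2^3.
f is primitive ⇔ t has order 8 in GF(3)[t]/(f), i.e. t^(8/q) ≠ 1 for each prime q | 8.
t^(4) mod f = 1
Since t^(4) = 1, the order of t divides 4 < 8; not primitive.

No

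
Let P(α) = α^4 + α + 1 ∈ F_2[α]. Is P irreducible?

Check for roots in F_2: P(0) = 1; P(1) = 1.
No roots, so no linear factors.
Monic irreducibles of degree 2 over GF(2): α^2 + α + 1.
None of them divide P (all give nonzero remainder).
No irreducible factor of degree ≤ 2 exists, so P is irreducible over GF(2).

Yes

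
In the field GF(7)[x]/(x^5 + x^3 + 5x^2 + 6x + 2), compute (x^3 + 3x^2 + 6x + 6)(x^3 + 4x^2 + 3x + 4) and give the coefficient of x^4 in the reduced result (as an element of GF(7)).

6

Multiply in GF(7)[x]: (x^3 + 3x^2 + 6x + 6)·(x^3 + 4x^2 + 3x + 4) = x^6 + x^3 + 5x^2 + 3.
Reduce using x^5 ≡ 6x^3 + 2x^2 + x + 5 (mod x^5 + x^3 + 5x^2 + 6x + 2).
Reduced: 6x^4 + 3x^3 + 6x^2 + 5x + 3.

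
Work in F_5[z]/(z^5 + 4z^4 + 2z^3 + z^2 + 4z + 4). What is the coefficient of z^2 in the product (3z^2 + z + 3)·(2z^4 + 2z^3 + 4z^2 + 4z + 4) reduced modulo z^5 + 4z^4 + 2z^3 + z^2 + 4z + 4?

Multiply in F_5[z]: (3z^2 + z + 3)·(2z^4 + 2z^3 + 4z^2 + 4z + 4) = z^6 + 3z^5 + 2z^3 + 3z^2 + z + 2.
Reduce using z^5 ≡ z^4 + 3z^3 + 4z^2 + z + 1 (mod z^5 + 4z^4 + 2z^3 + z^2 + 4z + 4).
Reduced: 2z^4 + 3z^3 + z + 1.

0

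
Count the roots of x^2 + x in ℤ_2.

2

Write f(x) = x^2 + x.
Evaluate at each of the 2 elements of ℤ_2:
f(0) = 0 → root; f(1) = 0 → root.
Roots: {0, 1}.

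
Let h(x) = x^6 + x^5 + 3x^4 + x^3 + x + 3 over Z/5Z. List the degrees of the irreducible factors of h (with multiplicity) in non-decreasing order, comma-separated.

Roots in Z/5Z: h(0) = 3; h(1) = 0 → root; h(2) = 2; h(3) = 3; h(4) = 4.
Linear factors from roots: (x + 4).
Complete factorization: h(x) = (x + 4)·(x^2 + 4x + 2)·(x^3 + 3x^2 + x + 1).
Factor degrees with multiplicity: 1 + 2 + 3 = 6.

1, 2, 3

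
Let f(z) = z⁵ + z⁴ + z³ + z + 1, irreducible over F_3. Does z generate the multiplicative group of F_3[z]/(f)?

Yes

|GF(3^5)^×| = 3^5 − 1 = 242. Prime factorization: 242 = 2·11^2.
f is primitive ⇔ z has order 242 in GF(3)[z]/(f), i.e. z^(242/q) ≠ 1 for each prime q | 242.
z^(121) mod f = 2.
z^(22) mod f = z⁴ + 2z³ + z² + 1.
None equal 1, so z has full order 242; f is primitive.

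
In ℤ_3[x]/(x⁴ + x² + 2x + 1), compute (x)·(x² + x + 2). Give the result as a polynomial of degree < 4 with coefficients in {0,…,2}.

Multiply in ℤ_3[x]: (x)·(x² + x + 2) = x³ + x² + 2x.
Reduced: x³ + x² + 2x.

x^3 + x^2 + 2x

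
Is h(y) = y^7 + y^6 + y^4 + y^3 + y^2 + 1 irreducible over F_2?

No

Check for roots in F_2: h(0) = 1; h(1) = 0 → root.
h(1) = 0, so (y − 1) divides h(y); h is reducible.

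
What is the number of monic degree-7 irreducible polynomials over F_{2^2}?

By the necklace-counting formula, N_4(7) = (1/7) Σ_{d|7} μ(7/d)·4^d.
Divisors of 7: 1, 7; μ(7/d) for each: -1, 1.
Σ = − 4^1 + 4^7 = 16380.
N = 16380/7 = 2340.

2340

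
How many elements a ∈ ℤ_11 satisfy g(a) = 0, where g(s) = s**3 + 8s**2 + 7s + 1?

Evaluate at each of the 11 elements of ℤ_11:
g(0) = 1; g(1) = 6; g(2) = 0 → root; g(3) = 0 → root; g(4) = 1; g(5) = 9; g(6) = 8; g(7) = 4; g(8) = 3; g(9) = 0 → root; g(10) = 1.
Roots: {2, 3, 9}.

3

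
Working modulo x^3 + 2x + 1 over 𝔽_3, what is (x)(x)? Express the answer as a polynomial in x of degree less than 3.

x^2

Multiply in 𝔽_3[x]: (x)·(x) = x^2.
Reduced: x^2.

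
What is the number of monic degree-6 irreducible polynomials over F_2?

x^(2^6) − x is the product of all monic irreducibles of degree dividing 6; Möbius inversion gives N = (1/6) Σ μ(6/d)·2^d.
Divisors of 6: 1, 2, 3, 6; μ(6/d) for each: 1, -1, -1, 1.
Σ = 2^1 − 2^2 − 2^3 + 2^6 = 54.
N = 54/6 = 9.

9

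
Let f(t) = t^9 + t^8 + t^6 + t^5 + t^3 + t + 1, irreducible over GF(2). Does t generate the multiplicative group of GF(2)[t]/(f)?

|GF(2^9)^×| = 2^9 − 1 = 511. Prime factorization: 511 = 7·73.
f is primitive ⇔ t has order 511 in GF(2)[t]/(f), i.e. t^(511/q) ≠ 1 for each prime q | 511.
t^(73) mod f = t^6 + t^5 + t^3 + t^2 + t + 1.
t^(7) mod f = t^7.
None equal 1, so t has full order 511; f is primitive.

Yes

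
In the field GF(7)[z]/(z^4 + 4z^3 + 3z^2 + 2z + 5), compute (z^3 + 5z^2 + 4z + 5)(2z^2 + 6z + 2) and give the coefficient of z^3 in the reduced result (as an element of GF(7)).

2

Multiply in GF(7)[z]: (z^3 + 5z^2 + 4z + 5)·(2z^2 + 6z + 2) = 2z^5 + 2z^4 + 5z^3 + 2z^2 + 3z + 3.
Reduce using z^4 ≡ 3z^3 + 4z^2 + 5z + 2 (mod z^4 + 4z^3 + 3z^2 + 2z + 5).
Reduced: 2z^3 + 2z^2 + 5z + 5.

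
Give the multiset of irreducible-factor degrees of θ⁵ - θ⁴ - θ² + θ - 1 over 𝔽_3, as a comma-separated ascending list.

5

Write h(θ) = θ⁵ - θ⁴ - θ² + θ - 1.
Roots in 𝔽_3: h(0) = 2; h(1) = 2; h(2) = 1.
Complete factorization: h(θ) = (θ⁵ - θ⁴ - θ² + θ - 1).
Factor degrees with multiplicity: 5 = 5.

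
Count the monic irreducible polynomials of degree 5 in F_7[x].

3360

By the necklace-counting formula, N_7(5) = (1/5) Σ_{d|5} μ(5/d)·7^d.
Divisors of 5: 1, 5; μ(5/d) for each: -1, 1.
Σ = − 7^1 + 7^5 = 16800.
N = 16800/5 = 3360.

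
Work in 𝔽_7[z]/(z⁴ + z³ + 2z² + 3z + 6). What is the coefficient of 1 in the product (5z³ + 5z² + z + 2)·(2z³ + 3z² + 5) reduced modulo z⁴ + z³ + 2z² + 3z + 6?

6

Multiply in 𝔽_7[z]: (5z³ + 5z² + z + 2)·(2z³ + 3z² + 5) = 3z⁶ + 4z⁵ + 3z⁴ + 4z³ + 3z² + 5z + 3.
Reduce using z⁴ ≡ 6z³ + 5z² + 4z + 1 (mod z⁴ + z³ + 2z² + 3z + 6).
Reduced: 4z³ + 4z² + 4z + 6.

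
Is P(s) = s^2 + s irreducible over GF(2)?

Check for roots in GF(2): P(0) = 0 → root; P(1) = 0 → root.
P(0) = 0, so (s) divides P(s); P is reducible.

No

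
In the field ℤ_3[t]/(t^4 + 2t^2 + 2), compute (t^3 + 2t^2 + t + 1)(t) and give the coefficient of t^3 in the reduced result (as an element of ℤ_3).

Multiply in ℤ_3[t]: (t^3 + 2t^2 + t + 1)·(t) = t^4 + 2t^3 + t^2 + t.
Reduce using t^4 ≡ t^2 + 1 (mod t^4 + 2t^2 + 2).
Reduced: 2t^3 + 2t^2 + t + 1.

2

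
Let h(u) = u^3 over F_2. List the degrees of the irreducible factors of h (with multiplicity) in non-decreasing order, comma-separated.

Roots in F_2: h(0) = 0 → root; h(1) = 1.
Linear factors from roots: (u).
Complete factorization: h(u) = (u)^3.
Factor degrees with multiplicity: 1 + 1 + 1 = 3.

1, 1, 1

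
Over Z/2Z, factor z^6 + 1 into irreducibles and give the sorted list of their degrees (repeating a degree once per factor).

Write g(z) = z^6 + 1.
Roots in Z/2Z: g(0) = 1; g(1) = 0 → root.
Linear factors from roots: (z + 1).
Complete factorization: g(z) = (z + 1)^2·(z^2 + z + 1)^2.
Factor degrees with multiplicity: 1 + 1 + 2 + 2 = 6.

1, 1, 2, 2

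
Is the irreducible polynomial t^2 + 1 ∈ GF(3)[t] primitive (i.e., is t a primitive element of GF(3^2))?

Write f(t) = t^2 + 1.
|GF(3^2)^×| = 3^2 − 1 = 8. Prime factorization: 8 = 2^3.
f is primitive ⇔ t has order 8 in GF(3)[t]/(f), i.e. t^(8/q) ≠ 1 for each prime q | 8.
t^(4) mod f = 1
Since t^(4) = 1, the order of t divides 4 < 8; not primitive.

No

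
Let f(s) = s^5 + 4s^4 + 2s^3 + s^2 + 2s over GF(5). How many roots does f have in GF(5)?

4

Evaluate at each of the 5 elements of GF(5):
f(0) = 0 → root; f(1) = 0 → root; f(2) = 0 → root; f(3) = 1; f(4) = 0 → root.
Roots: {0, 1, 2, 4}.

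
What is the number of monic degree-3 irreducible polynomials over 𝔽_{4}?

20

By the necklace-counting formula, N_4(3) = (1/3) Σ_{d|3} μ(3/d)·4^d.
Divisors of 3: 1, 3; μ(3/d) for each: -1, 1.
Σ = − 4^1 + 4^3 = 60.
N = 60/3 = 20.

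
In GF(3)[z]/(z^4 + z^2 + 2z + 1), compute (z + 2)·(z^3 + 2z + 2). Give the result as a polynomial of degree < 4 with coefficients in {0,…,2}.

Multiply in GF(3)[z]: (z + 2)·(z^3 + 2z + 2) = z^4 + 2z^3 + 2z^2 + 1.
Reduce using z^4 ≡ 2z^2 + z + 2 (mod z^4 + z^2 + 2z + 1).
Reduced: 2z^3 + z^2 + z.

2z^3 + z^2 + z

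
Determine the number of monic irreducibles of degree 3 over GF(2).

2

x^(2^3) − x is the product of all monic irreducibles of degree dividing 3; Möbius inversion gives N = (1/3) Σ μ(3/d)·2^d.
Divisors of 3: 1, 3; μ(3/d) for each: -1, 1.
Σ = − 2^1 + 2^3 = 6.
N = 6/3 = 2.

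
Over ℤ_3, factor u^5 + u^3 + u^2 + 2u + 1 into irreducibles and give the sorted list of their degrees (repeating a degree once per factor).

Write g(u) = u^5 + u^3 + u^2 + 2u + 1.
Roots in ℤ_3: g(0) = 1; g(1) = 0 → root; g(2) = 1.
Linear factors from roots: (u + 2).
Complete factorization: g(u) = (u + 2)^2·(u^3 + 2u^2 + u + 1).
Factor degrees with multiplicity: 1 + 1 + 3 = 5.

1, 1, 3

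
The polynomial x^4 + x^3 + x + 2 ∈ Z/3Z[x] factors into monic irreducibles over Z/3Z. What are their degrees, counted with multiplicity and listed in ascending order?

Write f(x) = x^4 + x^3 + x + 2.
Roots in Z/3Z: f(0) = 2; f(1) = 2; f(2) = 1.
Complete factorization: f(x) = (x^2 + 1)·(x^2 + x + 2).
Factor degrees with multiplicity: 2 + 2 = 4.

2, 2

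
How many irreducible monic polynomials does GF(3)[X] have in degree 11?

The number of monic irreducibles of degree 11 over GF(3) is (1/11)·Σ_{d∣11} μ(11/d) 3^d.
Divisors of 11: 1, 11; μ(11/d) for each: -1, 1.
Σ = − 3^1 + 3^11 = 177144.
N = 177144/11 = 16104.

16104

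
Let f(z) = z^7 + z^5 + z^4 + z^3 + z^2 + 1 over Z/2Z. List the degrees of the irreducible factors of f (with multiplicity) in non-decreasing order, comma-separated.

Roots in Z/2Z: f(0) = 1; f(1) = 0 → root.
Linear factors from roots: (z + 1).
Complete factorization: f(z) = (z + 1)·(z^2 + z + 1)^3.
Factor degrees with multiplicity: 1 + 2 + 2 + 2 = 7.

1, 2, 2, 2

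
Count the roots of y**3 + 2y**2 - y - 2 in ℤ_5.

3

Write h(y) = y**3 + 2y**2 - y - 2.
Evaluate at each of the 5 elements of ℤ_5:
h(0) = 3; h(1) = 0 → root; h(2) = 2; h(3) = 0 → root; h(4) = 0 → root.
Roots: {1, 3, 4}.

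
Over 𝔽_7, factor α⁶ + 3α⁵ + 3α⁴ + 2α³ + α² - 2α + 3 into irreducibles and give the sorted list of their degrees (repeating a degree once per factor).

Write f(α) = α⁶ + 3α⁵ + 3α⁴ + 2α³ + α² - 2α + 3.
Complete factorization: f(α) = (α⁶ + 3α⁵ + 3α⁴ + 2α³ + α² - 2α + 3).
Factor degrees with multiplicity: 6 = 6.

6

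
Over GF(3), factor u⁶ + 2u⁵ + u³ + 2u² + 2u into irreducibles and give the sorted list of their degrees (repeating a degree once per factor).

1, 2, 3

Write f(u) = u⁶ + 2u⁵ + u³ + 2u² + 2u.
Roots in GF(3): f(0) = 0 → root; f(1) = 2; f(2) = 1.
Linear factors from roots: (u).
Complete factorization: f(u) = (u)·(u² + 1)·(u³ + 2u² + 2u + 2).
Factor degrees with multiplicity: 1 + 2 + 3 = 6.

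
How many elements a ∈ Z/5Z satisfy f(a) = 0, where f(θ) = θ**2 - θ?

2

Evaluate at each of the 5 elements of Z/5Z:
f(0) = 0 → root; f(1) = 0 → root; f(2) = 2; f(3) = 1; f(4) = 2.
Roots: {0, 1}.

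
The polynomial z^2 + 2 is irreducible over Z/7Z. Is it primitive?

No

Write f(z) = z^2 + 2.
|GF(7^2)^×| = 7^2 − 1 = 48. Prime factorization: 48 = 2^4·3.
f is primitive ⇔ z has order 48 in GF(7)[z]/(f), i.e. z^(48/q) ≠ 1 for each prime q | 48.
z^(24) mod f = 1
z^(16) mod f = 4.
Since z^(24) = 1, the order of z divides 24 < 48; not primitive.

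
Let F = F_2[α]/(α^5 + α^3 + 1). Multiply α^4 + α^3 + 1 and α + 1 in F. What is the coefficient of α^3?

0

Multiply in F_2[α]: (α^4 + α^3 + 1)·(α + 1) = α^5 + α^3 + α + 1.
Reduce using α^5 ≡ α^3 + 1 (mod α^5 + α^3 + 1).
Reduced: α.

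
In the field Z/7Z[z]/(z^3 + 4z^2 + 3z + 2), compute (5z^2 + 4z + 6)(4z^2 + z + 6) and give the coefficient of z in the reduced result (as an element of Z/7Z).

6

Multiply in Z/7Z[z]: (5z^2 + 4z + 6)·(4z^2 + z + 6) = 6z^4 + 2z^2 + 2z + 1.
Reduce using z^3 ≡ 3z^2 + 4z + 5 (mod z^3 + 4z^2 + 3z + 2).
Reduced: 3z^2 + 6z.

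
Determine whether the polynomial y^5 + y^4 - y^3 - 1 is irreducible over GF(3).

No

Write f(y) = y^5 + y^4 - y^3 - 1.
Check for roots in GF(3): f(0) = 2; f(1) = 0 → root; f(2) = 0 → root.
f(1) = 0, so (y − 1) divides f(y); f is reducible.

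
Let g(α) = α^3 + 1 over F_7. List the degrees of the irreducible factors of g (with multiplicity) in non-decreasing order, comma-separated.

1, 1, 1

Linear factors from roots: (α - 3), (α + 2), (α + 1).
Complete factorization: g(α) = (α + 1)·(α + 2)·(α - 3).
Factor degrees with multiplicity: 1 + 1 + 1 = 3.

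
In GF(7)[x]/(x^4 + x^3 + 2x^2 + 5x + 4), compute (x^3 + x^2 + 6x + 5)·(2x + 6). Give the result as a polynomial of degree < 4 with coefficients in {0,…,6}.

6x^3 + x + 1

Multiply in GF(7)[x]: (x^3 + x^2 + 6x + 5)·(2x + 6) = 2x^4 + x^3 + 4x^2 + 4x + 2.
Reduce using x^4 ≡ 6x^3 + 5x^2 + 2x + 3 (mod x^4 + x^3 + 2x^2 + 5x + 4).
Reduced: 6x^3 + x + 1.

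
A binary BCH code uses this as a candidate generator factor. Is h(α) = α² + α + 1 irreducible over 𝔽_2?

Yes

Check for roots in 𝔽_2: h(0) = 1; h(1) = 1.
No roots. A degree-2 polynomial over a field with no linear factor is irreducible.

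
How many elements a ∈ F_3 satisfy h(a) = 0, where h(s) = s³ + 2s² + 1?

Evaluate at each of the 3 elements of F_3:
h(0) = 1; h(1) = 1; h(2) = 2.
No element is a root.

0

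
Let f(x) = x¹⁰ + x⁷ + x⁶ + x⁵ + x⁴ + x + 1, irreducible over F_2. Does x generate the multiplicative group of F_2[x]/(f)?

Yes

|GF(2^10)^×| = 2^10 − 1 = 1023. Prime factorization: 1023 = 3·11·31.
f is primitive ⇔ x has order 1023 in GF(2)[x]/(f), i.e. x^(1023/q) ≠ 1 for each prime q | 1023.
x^(341) mod f = x⁹ + x⁷ + x⁵ + x⁴ + x³ + x² + 1.
x^(93) mod f = x⁸ + x⁷ + x⁶ + x⁵ + x + 1.
x^(33) mod f = x⁹ + x⁶ + x⁵ + 1.
None equal 1, so x has full order 1023; f is primitive.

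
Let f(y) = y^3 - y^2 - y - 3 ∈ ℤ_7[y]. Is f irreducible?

Check for roots in ℤ_7: f(0) = 4; f(1) = 3; f(2) = 6; f(3) = 5; f(4) = 6; f(5) = 1; f(6) = 3.
No roots. A degree-3 polynomial over a field with no linear factor is irreducible.

Yes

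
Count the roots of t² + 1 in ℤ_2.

Write P(t) = t² + 1.
Evaluate at each of the 2 elements of ℤ_2:
P(0) = 1; P(1) = 0 → root.
Roots: {1}.

1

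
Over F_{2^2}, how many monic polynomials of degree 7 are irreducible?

2340

Gauss's count: N_{4}(7) = (1/7) Σ_{d|7} μ(7/d)·4^d.
Divisors of 7: 1, 7; μ(7/d) for each: -1, 1.
Σ = − 4^1 + 4^7 = 16380.
N = 16380/7 = 2340.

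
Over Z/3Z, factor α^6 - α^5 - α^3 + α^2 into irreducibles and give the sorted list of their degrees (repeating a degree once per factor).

1, 1, 1, 1, 1, 1

Write h(α) = α^6 - α^5 - α^3 + α^2.
Roots in Z/3Z: h(0) = 0 → root; h(1) = 0 → root; h(2) = 1.
Linear factors from roots: (α), (α - 1).
Complete factorization: h(α) = (α)^2·(α - 1)^4.
Factor degrees with multiplicity: 1 + 1 + 1 + 1 + 1 + 1 = 6.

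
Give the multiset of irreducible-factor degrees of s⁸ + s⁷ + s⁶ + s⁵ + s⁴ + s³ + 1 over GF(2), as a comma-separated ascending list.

8

Write f(s) = s⁸ + s⁷ + s⁶ + s⁵ + s⁴ + s³ + 1.
Roots in GF(2): f(0) = 1; f(1) = 1.
Complete factorization: f(s) = (s⁸ + s⁷ + s⁶ + s⁵ + s⁴ + s³ + 1).
Factor degrees with multiplicity: 8 = 8.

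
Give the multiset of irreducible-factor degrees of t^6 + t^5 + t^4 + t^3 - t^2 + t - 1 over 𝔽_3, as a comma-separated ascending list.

1, 1, 2, 2

Write g(t) = t^6 + t^5 + t^4 + t^3 - t^2 + t - 1.
Roots in 𝔽_3: g(0) = 2; g(1) = 0 → root; g(2) = 0 → root.
Linear factors from roots: (t - 1), (t + 1).
Complete factorization: g(t) = (t + 1)·(t - 1)·(t^2 - t - 1)^2.
Factor degrees with multiplicity: 1 + 1 + 2 + 2 = 6.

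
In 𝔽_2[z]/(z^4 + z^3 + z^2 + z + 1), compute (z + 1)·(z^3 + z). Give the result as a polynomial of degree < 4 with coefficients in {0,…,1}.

1

Multiply in 𝔽_2[z]: (z + 1)·(z^3 + z) = z^4 + z^3 + z^2 + z.
Reduce using z^4 ≡ z^3 + z^2 + z + 1 (mod z^4 + z^3 + z^2 + z + 1).
Reduced: 1.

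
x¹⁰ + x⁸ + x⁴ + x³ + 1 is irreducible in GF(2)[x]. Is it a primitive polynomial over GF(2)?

Yes

Write f(x) = x¹⁰ + x⁸ + x⁴ + x³ + 1.
|GF(2^10)^×| = 2^10 − 1 = 1023. Prime factorization: 1023 = 3·11·31.
f is primitive ⇔ x has order 1023 in GF(2)[x]/(f), i.e. x^(1023/q) ≠ 1 for each prime q | 1023.
x^(341) mod f = x⁹ + x⁸ + x⁶ + x⁵ + x⁴ + x³ + x² + x.
x^(93) mod f = x⁷ + x⁶ + x⁵ + x⁴ + x² + x + 1.
x^(33) mod f = x⁶ + x³ + x² + x + 1.
None equal 1, so x has full order 1023; f is primitive.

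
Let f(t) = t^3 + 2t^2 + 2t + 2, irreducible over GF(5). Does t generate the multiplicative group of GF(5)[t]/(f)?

Yes

|GF(5^3)^×| = 5^3 − 1 = 124. Prime factorization: 124 = 2^2·31.
f is primitive ⇔ t has order 124 in GF(5)[t]/(f), i.e. t^(124/q) ≠ 1 for each prime q | 124.
t^(62) mod f = 4.
t^(4) mod f = 2t^2 + 2t + 4.
None equal 1, so t has full order 124; f is primitive.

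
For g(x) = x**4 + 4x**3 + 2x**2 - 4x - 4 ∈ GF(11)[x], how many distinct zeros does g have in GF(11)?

Evaluate at each of the 11 elements of GF(11):
g(0) = 7; g(1) = 10; g(2) = 0 → root; g(3) = 4; g(4) = 7; g(5) = 7; g(6) = 4; g(7) = 0 → root; g(8) = 10; g(9) = 7; g(10) = 10.
Roots: {2, 7}.

2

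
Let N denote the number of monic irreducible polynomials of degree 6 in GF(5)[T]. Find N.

x^(5^6) − x is the product of all monic irreducibles of degree dividing 6; Möbius inversion gives N = (1/6) Σ μ(6/d)·5^d.
Divisors of 6: 1, 2, 3, 6; μ(6/d) for each: 1, -1, -1, 1.
Σ = 5^1 − 5^2 − 5^3 + 5^6 = 15480.
N = 15480/6 = 2580.

2580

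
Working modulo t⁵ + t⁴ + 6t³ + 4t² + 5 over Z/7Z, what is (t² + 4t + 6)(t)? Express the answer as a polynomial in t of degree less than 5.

t^3 + 4t^2 + 6t

Multiply in Z/7Z[t]: (t² + 4t + 6)·(t) = t³ + 4t² + 6t.
Reduced: t³ + 4t² + 6t.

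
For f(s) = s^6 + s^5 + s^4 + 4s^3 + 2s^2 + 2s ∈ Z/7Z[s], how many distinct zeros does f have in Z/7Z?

Evaluate at each of the 7 elements of Z/7Z:
f(0) = 0 → root; f(1) = 4; f(2) = 2; f(3) = 2; f(4) = 2; f(5) = 6; f(6) = 4.
Roots: {0}.

1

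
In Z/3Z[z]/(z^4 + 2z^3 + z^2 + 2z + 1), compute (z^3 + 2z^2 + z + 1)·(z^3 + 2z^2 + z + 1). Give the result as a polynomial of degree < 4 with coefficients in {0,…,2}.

Multiply in Z/3Z[z]: (z^3 + 2z^2 + z + 1)·(z^3 + 2z^2 + z + 1) = z^6 + z^5 + 2z^2 + 2z + 1.
Reduce using z^4 ≡ z^3 + 2z^2 + z + 2 (mod z^4 + 2z^3 + z^2 + 2z + 1).
Reduced: 2z^2 + z.

2z^2 + z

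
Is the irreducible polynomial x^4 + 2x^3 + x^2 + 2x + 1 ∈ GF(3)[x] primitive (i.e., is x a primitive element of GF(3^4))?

No

Write f(x) = x^4 + 2x^3 + x^2 + 2x + 1.
|GF(3^4)^×| = 3^4 − 1 = 80. Prime factorization: 80 = 2^4·5.
f is primitive ⇔ x has order 80 in GF(3)[x]/(f), i.e. x^(80/q) ≠ 1 for each prime q | 80.
x^(40) mod f = 1
x^(16) mod f = 2x.
Since x^(40) = 1, the order of x divides 40 < 80; not primitive.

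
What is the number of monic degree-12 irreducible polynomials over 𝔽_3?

x^(3^12) − x is the product of all monic irreducibles of degree dividing 12; Möbius inversion gives N = (1/12) Σ μ(12/d)·3^d.
Divisors of 12: 1, 2, 3, 4, 6, 12; μ(12/d) for each: 0, 1, 0, -1, -1, 1.
Σ = 3^2 − 3^4 − 3^6 + 3^12 = 530640.
N = 530640/12 = 44220.

44220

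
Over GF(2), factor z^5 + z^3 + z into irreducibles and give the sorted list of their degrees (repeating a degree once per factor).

Write h(z) = z^5 + z^3 + z.
Roots in GF(2): h(0) = 0 → root; h(1) = 1.
Linear factors from roots: (z).
Complete factorization: h(z) = (z)·(z^2 + z + 1)^2.
Factor degrees with multiplicity: 1 + 2 + 2 = 5.

1, 2, 2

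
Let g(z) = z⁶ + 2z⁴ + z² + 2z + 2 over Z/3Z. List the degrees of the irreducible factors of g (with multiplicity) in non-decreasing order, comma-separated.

6

Roots in Z/3Z: g(0) = 2; g(1) = 2; g(2) = 1.
Complete factorization: g(z) = (z⁶ + 2z⁴ + z² + 2z + 2).
Factor degrees with multiplicity: 6 = 6.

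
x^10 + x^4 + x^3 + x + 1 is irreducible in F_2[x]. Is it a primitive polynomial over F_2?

Write f(x) = x^10 + x^4 + x^3 + x + 1.
|GF(2^10)^×| = 2^10 − 1 = 1023. Prime factorization: 1023 = 3·11·31.
f is primitive ⇔ x has order 1023 in GF(2)[x]/(f), i.e. x^(1023/q) ≠ 1 for each prime q | 1023.
x^(341) mod f = x^9 + x^6 + x^5 + x^4 + x^3 + x^2.
x^(93) mod f = x^9 + x^2 + x + 1.
x^(33) mod f = x^9 + x^8 + x^7 + x^4 + x^3 + x^2 + 1.
None equal 1, so x has full order 1023; f is primitive.

Yes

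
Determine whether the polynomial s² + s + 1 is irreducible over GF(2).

Write h(s) = s² + s + 1.
Check for roots in GF(2): h(0) = 1; h(1) = 1.
No roots. A degree-2 polynomial over a field with no linear factor is irreducible.

Yes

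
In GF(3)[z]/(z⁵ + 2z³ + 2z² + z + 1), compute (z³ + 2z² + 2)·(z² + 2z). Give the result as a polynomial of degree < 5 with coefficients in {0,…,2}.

Multiply in GF(3)[z]: (z³ + 2z² + 2)·(z² + 2z) = z⁵ + z⁴ + z³ + 2z² + z.
Reduce using z⁵ ≡ z³ + z² + 2z + 2 (mod z⁵ + 2z³ + 2z² + z + 1).
Reduced: z⁴ + 2z³ + 2.

z^4 + 2z^3 + 2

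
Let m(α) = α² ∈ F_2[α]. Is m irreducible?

No

Check for roots in F_2: m(0) = 0 → root; m(1) = 1.
m(0) = 0, so (α) divides m(α); m is reducible.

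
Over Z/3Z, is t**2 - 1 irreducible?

Write m(t) = t**2 - 1.
Check for roots in Z/3Z: m(0) = 2; m(1) = 0 → root; m(2) = 0 → root.
m(1) = 0, so (t − 1) divides m(t); m is reducible.

No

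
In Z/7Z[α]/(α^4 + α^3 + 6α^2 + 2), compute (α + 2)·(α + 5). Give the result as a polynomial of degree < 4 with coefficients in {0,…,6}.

Multiply in Z/7Z[α]: (α + 2)·(α + 5) = α^2 + 3.
Reduced: α^2 + 3.

α^2 + 3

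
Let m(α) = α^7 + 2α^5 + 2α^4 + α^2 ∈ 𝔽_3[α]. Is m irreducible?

No

Check for roots in 𝔽_3: m(0) = 0 → root; m(1) = 0 → root; m(2) = 0 → root.
m(0) = 0, so (α) divides m(α); m is reducible.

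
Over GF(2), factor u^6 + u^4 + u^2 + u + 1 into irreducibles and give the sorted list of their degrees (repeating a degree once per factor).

6

Write h(u) = u^6 + u^4 + u^2 + u + 1.
Roots in GF(2): h(0) = 1; h(1) = 1.
Complete factorization: h(u) = (u^6 + u^4 + u^2 + u + 1).
Factor degrees with multiplicity: 6 = 6.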